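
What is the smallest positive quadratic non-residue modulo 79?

(2/79) = +1, so 2 is a residue.
(3/79) = −1, so 3 is the smallest positive non-residue mod 79.

3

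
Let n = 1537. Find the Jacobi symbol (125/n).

-1

Reciprocity: 125 ≡ 1 and 1537 ≡ 1 (mod 4), so (125/1537) = +(1537/125).
Reduce top mod 125: now compute (37/125).
Reciprocity: 37 ≡ 1 and 125 ≡ 1 (mod 4), so (37/125) = +(125/37).
Reduce top mod 37: now compute (14/37).
Pull out 2: since 37 ≡ 5 (mod 8), (2/37) = -1.
Reciprocity: 7 ≡ 3 and 37 ≡ 1 (mod 4), so (7/37) = +(37/7).
Reduce top mod 7: now compute (2/7).
Pull out 2: since 7 ≡ 7 (mod 8), (2/7) = +1.
Reached (1/7) = 1. Collecting the sign flips along the way, the symbol is -1.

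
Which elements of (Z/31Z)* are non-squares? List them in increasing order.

3, 6, 11, 12, 13, 15, 17, 21, 22, 23, 24, 26, 27, 29, 30

Square k = 1,…,15 (k and 31−k give the same square):
1²=1, 2²=4, 3²=9, 4²=16, 5²=25, 6²≡5, 7²≡18, 8²≡2, 9²≡19, 10²≡7, 11²≡28, 12²≡20, 13²≡14, 14²≡10, 15²≡8 (mod 31).
The residues are {1, 2, 4, 5, 7, 8, 9, 10, 14, 16, 18, 19, 20, 25, 28}; the non-residues are the remaining 15 nonzero classes.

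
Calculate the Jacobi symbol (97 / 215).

-1

Reciprocity: 97 ≡ 1 and 215 ≡ 3 (mod 4), so (97/215) = +(215/97).
Reduce top mod 97: now compute (21/97).
Reciprocity: 21 ≡ 1 and 97 ≡ 1 (mod 4), so (21/97) = +(97/21).
Reduce top mod 21: now compute (13/21).
Reciprocity: 13 ≡ 1 and 21 ≡ 1 (mod 4), so (13/21) = +(21/13).
Reduce top mod 13: now compute (8/13).
Pull out 2^3: since 13 ≡ 5 (mod 8), (2/13) = -1, so (2/13)^3 = -1.
Reached (1/13) = 1. Collecting the sign flips along the way, the symbol is -1.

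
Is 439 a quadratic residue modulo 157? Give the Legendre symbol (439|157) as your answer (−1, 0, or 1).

-1

Euler's criterion: (439/157) ≡ 125^78 (mod 157).
125^2 ≡ 82 (mod 157)
125^4 ≡ 130 (mod 157)
125^8 ≡ 101 (mod 157)
125^16 ≡ 153 (mod 157)
125^32 ≡ 16 (mod 157)
125^64 ≡ 99 (mod 157)
125^78 = 125^(64+8+4+2) ≡ 156 (mod 157).
Result is 156 ≡ −1, so (439/157) = −1.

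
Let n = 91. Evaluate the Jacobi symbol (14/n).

Pull out 2: since 91 ≡ 3 (mod 8), (2/91) = -1.
Reciprocity: 7 ≡ 3 and 91 ≡ 3 (mod 4), so (7/91) = −(91/7).
Reduce top mod 7: now compute (0/7).
Top reduces to 0: gcd > 1, so the symbol is 0.

0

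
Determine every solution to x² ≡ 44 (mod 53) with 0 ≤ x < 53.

16, 37

53 ≡ 1 (mod 4), so we find a root by search.
Trying successive values, 16² = 256 ≡ 44 (mod 53). The other root is 53 − 16 = 37.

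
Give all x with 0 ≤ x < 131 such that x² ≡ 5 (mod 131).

23, 108

Since 131 ≡ 3 (mod 4), a square root of 5 is 5^((131+1)/4) = 5^33 mod 131.
Repeated squaring: 5^2≡25, 5^4≡101, 5^8≡114, 5^16≡27, 5^32≡74 (mod 131).
5^33 = 5^(32+1) ≡ 108 (mod 131).
Check: 108² = 11664 ≡ 5 (mod 131). The two roots are 23 and 108.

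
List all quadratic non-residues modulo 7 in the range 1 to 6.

Square k = 1,…,3 (k and 7−k give the same square):
1²=1, 2²=4, 3²≡2 (mod 7).
The residues are {1, 2, 4}; the non-residues are the remaining 3 nonzero classes.

3,5,6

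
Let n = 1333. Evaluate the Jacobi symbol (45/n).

-1

Reciprocity: 45 ≡ 1 and 1333 ≡ 1 (mod 4), so (45/1333) = +(1333/45).
Reduce top mod 45: now compute (28/45).
Pull out 2^2: since 45 ≡ 5 (mod 8), (2/45) = -1, so (2/45)^2 = +1.
Reciprocity: 7 ≡ 3 and 45 ≡ 1 (mod 4), so (7/45) = +(45/7).
Reduce top mod 7: now compute (3/7).
Reciprocity: 3 ≡ 3 and 7 ≡ 3 (mod 4), so (3/7) = −(7/3).
Reduce top mod 3: now compute (1/3).
Reached (1/3) = 1. Collecting the sign flips along the way, the symbol is -1.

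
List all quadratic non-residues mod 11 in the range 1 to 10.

2, 6, 7, 8, 10

Square k = 1,…,5 (k and 11−k give the same square):
1²=1, 2²=4, 3²=9, 4²≡5, 5²≡3 (mod 11).
The residues are {1, 3, 4, 5, 9}; the non-residues are the remaining 5 nonzero classes.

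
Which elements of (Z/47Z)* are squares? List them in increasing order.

Square k = 1,…,23 (k and 47−k give the same square):
1²=1, 2²=4, 3²=9, 4²=16, 5²=25, 6²=36, 7²≡2, 8²≡17, 9²≡34, 10²≡6, 11²≡27, 12²≡3, 13²≡28, 14²≡8, 15²≡37, 16²≡21, 17²≡7, 18²≡42, 19²≡32, 20²≡24, 21²≡18, 22²≡14, 23²≡12 (mod 47).
So the quadratic residues mod 47 are {1, 2, 3, 4, 6, 7, 8, 9, 12, 14, 16, 17, 18, 21, 24, 25, 27, 28, 32, 34, 36, 37, 42}.

1 2 3 4 6 7 8 9 12 14 16 17 18 21 24 25 27 28 32 34 36 37 42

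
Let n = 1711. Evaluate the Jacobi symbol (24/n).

Pull out 2^3: since 1711 ≡ 7 (mod 8), (2/1711) = +1, so (2/1711)^3 = +1.
Reciprocity: 3 ≡ 3 and 1711 ≡ 3 (mod 4), so (3/1711) = −(1711/3).
Reduce top mod 3: now compute (1/3).
Reached (1/3) = 1. Collecting the sign flips along the way, the symbol is -1.

-1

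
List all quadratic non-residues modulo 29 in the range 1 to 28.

Square k = 1,…,14 (k and 29−k give the same square):
1²=1, 2²=4, 3²=9, 4²=16, 5²=25, 6²≡7, 7²≡20, 8²≡6, 9²≡23, 10²≡13, 11²≡5, 12²≡28, 13²≡24, 14²≡22 (mod 29).
The residues are {1, 4, 5, 6, 7, 9, 13, 16, 20, 22, 23, 24, 25, 28}; the non-residues are the remaining 14 nonzero classes.

2, 3, 8, 10, 11, 12, 14, 15, 17, 18, 19, 21, 26, 27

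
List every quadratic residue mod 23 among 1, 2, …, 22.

1, 2, 3, 4, 6, 8, 9, 12, 13, 16, 18

Square k = 1,…,11 (k and 23−k give the same square):
1²=1, 2²=4, 3²=9, 4²=16, 5²≡2, 6²≡13, 7²≡3, 8²≡18, 9²≡12, 10²≡8, 11²≡6 (mod 23).
So the quadratic residues mod 23 are {1, 2, 3, 4, 6, 8, 9, 12, 13, 16, 18}.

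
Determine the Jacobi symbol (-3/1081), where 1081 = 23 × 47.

First reduce: -3 ≡ 1078 (mod 1081).
Pull out 2: since 1081 ≡ 1 (mod 8), (2/1081) = +1.
Reciprocity: 539 ≡ 3 and 1081 ≡ 1 (mod 4), so (539/1081) = +(1081/539).
Reduce top mod 539: now compute (3/539).
Reciprocity: 3 ≡ 3 and 539 ≡ 3 (mod 4), so (3/539) = −(539/3).
Reduce top mod 3: now compute (2/3).
Pull out 2: since 3 ≡ 3 (mod 8), (2/3) = -1.
Reached (1/3) = 1. Collecting the sign flips along the way, the symbol is +1.

1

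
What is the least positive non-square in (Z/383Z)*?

5

(2/383) = +1, so 2 is a residue.
(3/383) = +1, so 3 is a residue.
(4/383) = +1, so 4 is a residue.
(5/383) = −1, so 5 is the smallest positive non-residue mod 383.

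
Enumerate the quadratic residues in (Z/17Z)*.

Square k = 1,…,8 (k and 17−k give the same square):
1²=1, 2²=4, 3²=9, 4²=16, 5²≡8, 6²≡2, 7²≡15, 8²≡13 (mod 17).
So the quadratic residues mod 17 are {1, 2, 4, 8, 9, 13, 15, 16}.

1 2 4 8 9 13 15 16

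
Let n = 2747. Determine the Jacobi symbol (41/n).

Reciprocity: 41 ≡ 1 and 2747 ≡ 3 (mod 4), so (41/2747) = +(2747/41).
Reduce top mod 41: now compute (0/41).
Top reduces to 0: gcd > 1, so the symbol is 0.

0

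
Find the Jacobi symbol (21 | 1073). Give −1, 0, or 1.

Reciprocity: 21 ≡ 1 and 1073 ≡ 1 (mod 4), so (21/1073) = +(1073/21).
Reduce top mod 21: now compute (2/21).
Pull out 2: since 21 ≡ 5 (mod 8), (2/21) = -1.
Reached (1/21) = 1. Collecting the sign flips along the way, the symbol is -1.

-1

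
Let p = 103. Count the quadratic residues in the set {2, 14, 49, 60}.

(2/103) = +1 → QR.
(14/103) = +1 → QR.
(49/103) = +1 → QR.
(60/103) = +1 → QR.
Total quadratic residues among the 4: 4.

4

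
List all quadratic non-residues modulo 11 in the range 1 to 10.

2, 6, 7, 8, 10

Square k = 1,…,5 (k and 11−k give the same square):
1²=1, 2²=4, 3²=9, 4²≡5, 5²≡3 (mod 11).
The residues are {1, 3, 4, 5, 9}; the non-residues are the remaining 5 nonzero classes.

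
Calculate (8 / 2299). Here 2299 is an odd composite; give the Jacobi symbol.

Pull out 2^3: since 2299 ≡ 3 (mod 8), (2/2299) = -1, so (2/2299)^3 = -1.
Reached (1/2299) = 1. Collecting the sign flips along the way, the symbol is -1.

-1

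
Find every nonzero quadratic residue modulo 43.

1,4,6,9,10,11,13,14,15,16,17,21,23,24,25,31,35,36,38,40,41

Square k = 1,…,21 (k and 43−k give the same square):
1²=1, 2²=4, 3²=9, 4²=16, 5²=25, 6²=36, 7²≡6, 8²≡21, 9²≡38, 10²≡14, 11²≡35, 12²≡15, 13²≡40, 14²≡24, 15²≡10, 16²≡41, 17²≡31, 18²≡23, 19²≡17, 20²≡13, 21²≡11 (mod 43).
So the quadratic residues mod 43 are {1, 4, 6, 9, 10, 11, 13, 14, 15, 16, 17, 21, 23, 24, 25, 31, 35, 36, 38, 40, 41}.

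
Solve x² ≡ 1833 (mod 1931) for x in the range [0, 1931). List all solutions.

Since 1931 ≡ 3 (mod 4), a square root of 1833 is 1833^((1931+1)/4) = 1833^483 mod 1931.
Repeated squaring: 1833^2≡1880, 1833^4≡670, 1833^8≡908, 1833^16≡1858, 1833^32≡1467, 1833^64≡955, 1833^128≡593, 1833^256≡207 (mod 1931).
1833^483 = 1833^(256+128+64+32+2+1) ≡ 1432 (mod 1931).
Check: 1432² = 2050624 ≡ 1833 (mod 1931). The two roots are 499 and 1432.

499, 1432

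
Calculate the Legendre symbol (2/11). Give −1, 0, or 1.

Pull out 2: since 11 ≡ 3 (mod 8), (2/11) = -1.
Reached (1/11) = 1. Collecting the sign flips along the way, the symbol is -1.

-1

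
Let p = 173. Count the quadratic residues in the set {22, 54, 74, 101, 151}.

(22/173) = +1 → QR.
(54/173) = +1 → QR.
(74/173) = -1 → non-residue.
(101/173) = -1 → non-residue.
(151/173) = +1 → QR.
Total quadratic residues among the 5: 3.

3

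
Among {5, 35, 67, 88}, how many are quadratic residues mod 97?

2

(5/97) = -1 → non-residue.
(35/97) = +1 → QR.
(67/97) = -1 → non-residue.
(88/97) = +1 → QR.
Total quadratic residues among the 4: 2.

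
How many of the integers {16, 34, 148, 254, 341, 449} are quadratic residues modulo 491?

(16/491) = +1 → QR.
(34/491) = -1 → non-residue.
(148/491) = +1 → QR.
(254/491) = -1 → non-residue.
(341/491) = +1 → QR.
(449/491) = -1 → non-residue.
Total quadratic residues among the 6: 3.

3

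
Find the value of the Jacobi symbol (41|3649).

Reciprocity: 41 ≡ 1 and 3649 ≡ 1 (mod 4), so (41/3649) = +(3649/41).
Reduce top mod 41: now compute (0/41).
Top reduces to 0: gcd > 1, so the symbol is 0.

0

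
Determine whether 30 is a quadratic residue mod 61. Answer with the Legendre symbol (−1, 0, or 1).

-1

Euler's criterion: (30/61) ≡ 30^30 (mod 61).
30^2 ≡ 46 (mod 61)
30^4 ≡ 42 (mod 61)
30^8 ≡ 56 (mod 61)
30^16 ≡ 25 (mod 61)
30^30 = 30^(16+8+4+2) ≡ 60 (mod 61).
Result is 60 ≡ −1, so (30/61) = −1.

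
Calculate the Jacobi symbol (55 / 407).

Reciprocity: 55 ≡ 3 and 407 ≡ 3 (mod 4), so (55/407) = −(407/55).
Reduce top mod 55: now compute (22/55).
Pull out 2: since 55 ≡ 7 (mod 8), (2/55) = +1.
Reciprocity: 11 ≡ 3 and 55 ≡ 3 (mod 4), so (11/55) = −(55/11).
Reduce top mod 11: now compute (0/11).
Top reduces to 0: gcd > 1, so the symbol is 0.

0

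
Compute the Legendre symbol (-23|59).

First reduce: -23 ≡ 36 (mod 59).
Pull out 2^2: since 59 ≡ 3 (mod 8), (2/59) = -1, so (2/59)^2 = +1.
Reciprocity: 9 ≡ 1 and 59 ≡ 3 (mod 4), so (9/59) = +(59/9).
Reduce top mod 9: now compute (5/9).
Reciprocity: 5 ≡ 1 and 9 ≡ 1 (mod 4), so (5/9) = +(9/5).
Reduce top mod 5: now compute (4/5).
Pull out 2^2: since 5 ≡ 5 (mod 8), (2/5) = -1, so (2/5)^2 = +1.
Reached (1/5) = 1. Collecting the sign flips along the way, the symbol is +1.

1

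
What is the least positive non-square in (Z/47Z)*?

(2/47) = +1, so 2 is a residue.
(3/47) = +1, so 3 is a residue.
(4/47) = +1, so 4 is a residue.
(5/47) = −1, so 5 is the smallest positive non-residue mod 47.

5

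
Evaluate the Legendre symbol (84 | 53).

Euler's criterion: (84/53) ≡ 31^26 (mod 53).
31^2 ≡ 7 (mod 53)
31^4 ≡ 49 (mod 53)
31^8 ≡ 16 (mod 53)
31^16 ≡ 44 (mod 53)
31^26 = 31^(16+8+2) ≡ 52 (mod 53).
Result is 52 ≡ −1, so (84/53) = −1.

-1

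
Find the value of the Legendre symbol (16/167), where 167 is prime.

Euler's criterion: (16/167) ≡ 16^83 (mod 167).
16^2 ≡ 89 (mod 167)
16^4 ≡ 72 (mod 167)
16^8 ≡ 7 (mod 167)
16^16 ≡ 49 (mod 167)
16^32 ≡ 63 (mod 167)
16^64 ≡ 128 (mod 167)
16^83 = 16^(64+16+2+1) ≡ 1 (mod 167).
Result is 1, so (16/167) = 1.

1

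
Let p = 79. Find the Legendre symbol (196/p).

First reduce: 196 ≡ 38 (mod 79).
Pull out 2: since 79 ≡ 7 (mod 8), (2/79) = +1.
Reciprocity: 19 ≡ 3 and 79 ≡ 3 (mod 4), so (19/79) = −(79/19).
Reduce top mod 19: now compute (3/19).
Reciprocity: 3 ≡ 3 and 19 ≡ 3 (mod 4), so (3/19) = −(19/3).
Reduce top mod 3: now compute (1/3).
Reached (1/3) = 1. Collecting the sign flips along the way, the symbol is +1.

1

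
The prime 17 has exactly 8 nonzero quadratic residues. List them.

Square k = 1,…,8 (k and 17−k give the same square):
1²=1, 2²=4, 3²=9, 4²=16, 5²≡8, 6²≡2, 7²≡15, 8²≡13 (mod 17).
So the quadratic residues mod 17 are {1, 2, 4, 8, 9, 13, 15, 16}.

1,2,4,8,9,13,15,16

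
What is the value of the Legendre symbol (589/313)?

-1

First reduce: 589 ≡ 276 (mod 313).
Pull out 2^2: since 313 ≡ 1 (mod 8), (2/313) = +1, so (2/313)^2 = +1.
Reciprocity: 69 ≡ 1 and 313 ≡ 1 (mod 4), so (69/313) = +(313/69).
Reduce top mod 69: now compute (37/69).
Reciprocity: 37 ≡ 1 and 69 ≡ 1 (mod 4), so (37/69) = +(69/37).
Reduce top mod 37: now compute (32/37).
Pull out 2^5: since 37 ≡ 5 (mod 8), (2/37) = -1, so (2/37)^5 = -1.
Reached (1/37) = 1. Collecting the sign flips along the way, the symbol is -1.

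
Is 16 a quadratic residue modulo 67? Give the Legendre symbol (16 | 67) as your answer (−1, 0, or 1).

1

Pull out 2^4: since 67 ≡ 3 (mod 8), (2/67) = -1, so (2/67)^4 = +1.
Reached (1/67) = 1. Collecting the sign flips along the way, the symbol is +1.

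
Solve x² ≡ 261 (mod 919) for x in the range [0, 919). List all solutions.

204, 715

Since 919 ≡ 3 (mod 4), a square root of 261 is 261^((919+1)/4) = 261^230 mod 919.
Repeated squaring: 261^2≡115, 261^4≡359, 261^8≡221, 261^16≡134, 261^32≡495, 261^64≡571, 261^128≡715 (mod 919).
261^230 = 261^(128+64+32+4+2) ≡ 715 (mod 919).
Check: 715² = 511225 ≡ 261 (mod 919). The two roots are 204 and 715.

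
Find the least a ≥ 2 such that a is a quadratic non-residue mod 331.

2

(2/331) = −1, so 2 is the smallest positive non-residue mod 331.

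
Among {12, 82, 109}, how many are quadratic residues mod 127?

1

(12/127) = -1 → non-residue.
(82/127) = +1 → QR.
(109/127) = -1 → non-residue.
Total quadratic residues among the 3: 1.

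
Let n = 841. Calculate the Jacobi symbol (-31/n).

1

First reduce: -31 ≡ 810 (mod 841).
Pull out 2: since 841 ≡ 1 (mod 8), (2/841) = +1.
Reciprocity: 405 ≡ 1 and 841 ≡ 1 (mod 4), so (405/841) = +(841/405).
Reduce top mod 405: now compute (31/405).
Reciprocity: 31 ≡ 3 and 405 ≡ 1 (mod 4), so (31/405) = +(405/31).
Reduce top mod 31: now compute (2/31).
Pull out 2: since 31 ≡ 7 (mod 8), (2/31) = +1.
Reached (1/31) = 1. Collecting the sign flips along the way, the symbol is +1.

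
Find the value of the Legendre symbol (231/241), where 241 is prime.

1

Euler's criterion: (231/241) ≡ 231^120 (mod 241).
231^2 ≡ 100 (mod 241)
231^4 ≡ 119 (mod 241)
231^8 ≡ 183 (mod 241)
231^16 ≡ 231 (mod 241)
231^32 ≡ 100 (mod 241)
231^64 ≡ 119 (mod 241)
231^120 = 231^(64+32+16+8) ≡ 1 (mod 241).
Result is 1, so (231/241) = 1.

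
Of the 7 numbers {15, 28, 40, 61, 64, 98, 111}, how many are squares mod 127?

(15/127) = +1 → QR.
(28/127) = -1 → non-residue.
(40/127) = -1 → non-residue.
(61/127) = +1 → QR.
(64/127) = +1 → QR.
(98/127) = +1 → QR.
(111/127) = -1 → non-residue.
Total quadratic residues among the 7: 4.

4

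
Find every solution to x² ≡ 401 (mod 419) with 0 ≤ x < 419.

131, 288

Since 419 ≡ 3 (mod 4), a square root of 401 is 401^((419+1)/4) = 401^105 mod 419.
Repeated squaring: 401^2≡324, 401^4≡226, 401^8≡377, 401^16≡88, 401^32≡202, 401^64≡161 (mod 419).
401^105 = 401^(64+32+8+1) ≡ 131 (mod 419).
Check: 131² = 17161 ≡ 401 (mod 419). The two roots are 131 and 288.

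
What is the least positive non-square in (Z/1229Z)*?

(2/1229) = −1, so 2 is the smallest positive non-residue mod 1229.

2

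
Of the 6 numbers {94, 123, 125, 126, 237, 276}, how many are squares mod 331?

5

(94/331) = +1 → QR.
(123/331) = +1 → QR.
(125/331) = +1 → QR.
(126/331) = +1 → QR.
(237/331) = -1 → non-residue.
(276/331) = +1 → QR.
Total quadratic residues among the 6: 5.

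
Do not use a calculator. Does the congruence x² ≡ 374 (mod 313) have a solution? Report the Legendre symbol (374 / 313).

-1

First reduce: 374 ≡ 61 (mod 313).
Reciprocity: 61 ≡ 1 and 313 ≡ 1 (mod 4), so (61/313) = +(313/61).
Reduce top mod 61: now compute (8/61).
Pull out 2^3: since 61 ≡ 5 (mod 8), (2/61) = -1, so (2/61)^3 = -1.
Reached (1/61) = 1. Collecting the sign flips along the way, the symbol is -1.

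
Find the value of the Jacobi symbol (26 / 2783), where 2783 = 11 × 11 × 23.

1

Pull out 2: since 2783 ≡ 7 (mod 8), (2/2783) = +1.
Reciprocity: 13 ≡ 1 and 2783 ≡ 3 (mod 4), so (13/2783) = +(2783/13).
Reduce top mod 13: now compute (1/13).
Reached (1/13) = 1. Collecting the sign flips along the way, the symbol is +1.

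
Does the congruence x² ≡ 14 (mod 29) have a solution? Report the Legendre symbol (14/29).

-1

Pull out 2: since 29 ≡ 5 (mod 8), (2/29) = -1.
Reciprocity: 7 ≡ 3 and 29 ≡ 1 (mod 4), so (7/29) = +(29/7).
Reduce top mod 7: now compute (1/7).
Reached (1/7) = 1. Collecting the sign flips along the way, the symbol is -1.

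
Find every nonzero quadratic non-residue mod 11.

Square k = 1,…,5 (k and 11−k give the same square):
1²=1, 2²=4, 3²=9, 4²≡5, 5²≡3 (mod 11).
The residues are {1, 3, 4, 5, 9}; the non-residues are the remaining 5 nonzero classes.

2 6 7 8 10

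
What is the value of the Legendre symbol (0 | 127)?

Top reduces to 0: gcd > 1, so the symbol is 0.

0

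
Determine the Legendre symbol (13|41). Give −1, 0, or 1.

Reciprocity: 13 ≡ 1 and 41 ≡ 1 (mod 4), so (13/41) = +(41/13).
Reduce top mod 13: now compute (2/13).
Pull out 2: since 13 ≡ 5 (mod 8), (2/13) = -1.
Reached (1/13) = 1. Collecting the sign flips along the way, the symbol is -1.

-1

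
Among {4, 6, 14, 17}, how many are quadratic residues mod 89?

(4/89) = +1 → QR.
(6/89) = -1 → non-residue.
(14/89) = -1 → non-residue.
(17/89) = +1 → QR.
Total quadratic residues among the 4: 2.

2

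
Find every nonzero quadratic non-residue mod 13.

2, 5, 6, 7, 8, 11

Square k = 1,…,6 (k and 13−k give the same square):
1²=1, 2²=4, 3²=9, 4²≡3, 5²≡12, 6²≡10 (mod 13).
The residues are {1, 3, 4, 9, 10, 12}; the non-residues are the remaining 6 nonzero classes.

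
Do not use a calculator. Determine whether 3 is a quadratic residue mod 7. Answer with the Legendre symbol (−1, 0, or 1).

Reciprocity: 3 ≡ 3 and 7 ≡ 3 (mod 4), so (3/7) = −(7/3).
Reduce top mod 3: now compute (1/3).
Reached (1/3) = 1. Collecting the sign flips along the way, the symbol is -1.

-1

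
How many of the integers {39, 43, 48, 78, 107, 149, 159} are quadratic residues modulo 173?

(39/173) = -1 → non-residue.
(43/173) = +1 → QR.
(48/173) = -1 → non-residue.
(78/173) = +1 → QR.
(107/173) = -1 → non-residue.
(149/173) = +1 → QR.
(159/173) = +1 → QR.
Total quadratic residues among the 7: 4.

4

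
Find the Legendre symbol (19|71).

Reciprocity: 19 ≡ 3 and 71 ≡ 3 (mod 4), so (19/71) = −(71/19).
Reduce top mod 19: now compute (14/19).
Pull out 2: since 19 ≡ 3 (mod 8), (2/19) = -1.
Reciprocity: 7 ≡ 3 and 19 ≡ 3 (mod 4), so (7/19) = −(19/7).
Reduce top mod 7: now compute (5/7).
Reciprocity: 5 ≡ 1 and 7 ≡ 3 (mod 4), so (5/7) = +(7/5).
Reduce top mod 5: now compute (2/5).
Pull out 2: since 5 ≡ 5 (mod 8), (2/5) = -1.
Reached (1/5) = 1. Collecting the sign flips along the way, the symbol is +1.

1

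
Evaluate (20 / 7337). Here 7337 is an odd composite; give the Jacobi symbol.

Pull out 2^2: since 7337 ≡ 1 (mod 8), (2/7337) = +1, so (2/7337)^2 = +1.
Reciprocity: 5 ≡ 1 and 7337 ≡ 1 (mod 4), so (5/7337) = +(7337/5).
Reduce top mod 5: now compute (2/5).
Pull out 2: since 5 ≡ 5 (mod 8), (2/5) = -1.
Reached (1/5) = 1. Collecting the sign flips along the way, the symbol is -1.

-1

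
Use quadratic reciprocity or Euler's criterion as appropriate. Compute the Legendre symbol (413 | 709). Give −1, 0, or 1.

1

Reciprocity: 413 ≡ 1 and 709 ≡ 1 (mod 4), so (413/709) = +(709/413).
Reduce top mod 413: now compute (296/413).
Pull out 2^3: since 413 ≡ 5 (mod 8), (2/413) = -1, so (2/413)^3 = -1.
Reciprocity: 37 ≡ 1 and 413 ≡ 1 (mod 4), so (37/413) = +(413/37).
Reduce top mod 37: now compute (6/37).
Pull out 2: since 37 ≡ 5 (mod 8), (2/37) = -1.
Reciprocity: 3 ≡ 3 and 37 ≡ 1 (mod 4), so (3/37) = +(37/3).
Reduce top mod 3: now compute (1/3).
Reached (1/3) = 1. Collecting the sign flips along the way, the symbol is +1.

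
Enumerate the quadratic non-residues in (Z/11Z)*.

Square k = 1,…,5 (k and 11−k give the same square):
1²=1, 2²=4, 3²=9, 4²≡5, 5²≡3 (mod 11).
The residues are {1, 3, 4, 5, 9}; the non-residues are the remaining 5 nonzero classes.

2 6 7 8 10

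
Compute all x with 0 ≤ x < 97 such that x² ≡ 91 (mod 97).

24, 73

97 ≡ 1 (mod 4), so we find a root by search.
Trying successive values, 24² = 576 ≡ 91 (mod 97). The other root is 97 − 24 = 73.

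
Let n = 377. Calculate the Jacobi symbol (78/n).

Pull out 2: since 377 ≡ 1 (mod 8), (2/377) = +1.
Reciprocity: 39 ≡ 3 and 377 ≡ 1 (mod 4), so (39/377) = +(377/39).
Reduce top mod 39: now compute (26/39).
Pull out 2: since 39 ≡ 7 (mod 8), (2/39) = +1.
Reciprocity: 13 ≡ 1 and 39 ≡ 3 (mod 4), so (13/39) = +(39/13).
Reduce top mod 13: now compute (0/13).
Top reduces to 0: gcd > 1, so the symbol is 0.

0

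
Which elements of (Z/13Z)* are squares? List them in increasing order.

Square k = 1,…,6 (k and 13−k give the same square):
1²=1, 2²=4, 3²=9, 4²≡3, 5²≡12, 6²≡10 (mod 13).
So the quadratic residues mod 13 are {1, 3, 4, 9, 10, 12}.

1,3,4,9,10,12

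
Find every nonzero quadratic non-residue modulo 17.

Square k = 1,…,8 (k and 17−k give the same square):
1²=1, 2²=4, 3²=9, 4²=16, 5²≡8, 6²≡2, 7²≡15, 8²≡13 (mod 17).
The residues are {1, 2, 4, 8, 9, 13, 15, 16}; the non-residues are the remaining 8 nonzero classes.

3, 5, 6, 7, 10, 11, 12, 14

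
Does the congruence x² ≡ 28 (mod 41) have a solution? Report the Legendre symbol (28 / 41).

-1

Pull out 2^2: since 41 ≡ 1 (mod 8), (2/41) = +1, so (2/41)^2 = +1.
Reciprocity: 7 ≡ 3 and 41 ≡ 1 (mod 4), so (7/41) = +(41/7).
Reduce top mod 7: now compute (6/7).
Pull out 2: since 7 ≡ 7 (mod 8), (2/7) = +1.
Reciprocity: 3 ≡ 3 and 7 ≡ 3 (mod 4), so (3/7) = −(7/3).
Reduce top mod 3: now compute (1/3).
Reached (1/3) = 1. Collecting the sign flips along the way, the symbol is -1.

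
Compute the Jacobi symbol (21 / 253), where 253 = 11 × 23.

1

Reciprocity: 21 ≡ 1 and 253 ≡ 1 (mod 4), so (21/253) = +(253/21).
Reduce top mod 21: now compute (1/21).
Reached (1/21) = 1. Collecting the sign flips along the way, the symbol is +1.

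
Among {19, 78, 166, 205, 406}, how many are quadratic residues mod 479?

(19/479) = -1 → non-residue.
(78/479) = -1 → non-residue.
(166/479) = -1 → non-residue.
(205/479) = -1 → non-residue.
(406/479) = -1 → non-residue.
Total quadratic residues among the 5: 0.

0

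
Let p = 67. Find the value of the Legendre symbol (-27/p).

First reduce: -27 ≡ 40 (mod 67).
Pull out 2^3: since 67 ≡ 3 (mod 8), (2/67) = -1, so (2/67)^3 = -1.
Reciprocity: 5 ≡ 1 and 67 ≡ 3 (mod 4), so (5/67) = +(67/5).
Reduce top mod 5: now compute (2/5).
Pull out 2: since 5 ≡ 5 (mod 8), (2/5) = -1.
Reached (1/5) = 1. Collecting the sign flips along the way, the symbol is +1.

1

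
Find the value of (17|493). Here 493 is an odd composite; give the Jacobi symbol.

Reciprocity: 17 ≡ 1 and 493 ≡ 1 (mod 4), so (17/493) = +(493/17).
Reduce top mod 17: now compute (0/17).
Top reduces to 0: gcd > 1, so the symbol is 0.

0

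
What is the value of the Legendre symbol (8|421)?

-1

Pull out 2^3: since 421 ≡ 5 (mod 8), (2/421) = -1, so (2/421)^3 = -1.
Reached (1/421) = 1. Collecting the sign flips along the way, the symbol is -1.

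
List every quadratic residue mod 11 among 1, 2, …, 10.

1 3 4 5 9

Square k = 1,…,5 (k and 11−k give the same square):
1²=1, 2²=4, 3²=9, 4²≡5, 5²≡3 (mod 11).
So the quadratic residues mod 11 are {1, 3, 4, 5, 9}.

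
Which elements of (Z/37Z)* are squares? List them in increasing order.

1, 3, 4, 7, 9, 10, 11, 12, 16, 21, 25, 26, 27, 28, 30, 33, 34, 36

Square k = 1,…,18 (k and 37−k give the same square):
1²=1, 2²=4, 3²=9, 4²=16, 5²=25, 6²=36, 7²≡12, 8²≡27, 9²≡7, 10²≡26, 11²≡10, 12²≡33, 13²≡21, 14²≡11, 15²≡3, 16²≡34, 17²≡30, 18²≡28 (mod 37).
So the quadratic residues mod 37 are {1, 3, 4, 7, 9, 10, 11, 12, 16, 21, 25, 26, 27, 28, 30, 33, 34, 36}.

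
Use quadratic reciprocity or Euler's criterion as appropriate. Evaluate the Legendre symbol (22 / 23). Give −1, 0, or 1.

-1

Euler's criterion: (22/23) ≡ 22^11 (mod 23).
22^2 ≡ 1 (mod 23)
22^4 ≡ 1 (mod 23)
22^8 ≡ 1 (mod 23)
22^11 = 22^(8+2+1) ≡ 22 (mod 23).
Result is 22 ≡ −1, so (22/23) = −1.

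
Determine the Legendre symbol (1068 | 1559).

Pull out 2^2: since 1559 ≡ 7 (mod 8), (2/1559) = +1, so (2/1559)^2 = +1.
Reciprocity: 267 ≡ 3 and 1559 ≡ 3 (mod 4), so (267/1559) = −(1559/267).
Reduce top mod 267: now compute (224/267).
Pull out 2^5: since 267 ≡ 3 (mod 8), (2/267) = -1, so (2/267)^5 = -1.
Reciprocity: 7 ≡ 3 and 267 ≡ 3 (mod 4), so (7/267) = −(267/7).
Reduce top mod 7: now compute (1/7).
Reached (1/7) = 1. Collecting the sign flips along the way, the symbol is -1.

-1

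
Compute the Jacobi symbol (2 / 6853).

Pull out 2: since 6853 ≡ 5 (mod 8), (2/6853) = -1.
Reached (1/6853) = 1. Collecting the sign flips along the way, the symbol is -1.

-1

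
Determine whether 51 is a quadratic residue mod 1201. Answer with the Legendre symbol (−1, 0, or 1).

-1

Reciprocity: 51 ≡ 3 and 1201 ≡ 1 (mod 4), so (51/1201) = +(1201/51).
Reduce top mod 51: now compute (28/51).
Pull out 2^2: since 51 ≡ 3 (mod 8), (2/51) = -1, so (2/51)^2 = +1.
Reciprocity: 7 ≡ 3 and 51 ≡ 3 (mod 4), so (7/51) = −(51/7).
Reduce top mod 7: now compute (2/7).
Pull out 2: since 7 ≡ 7 (mod 8), (2/7) = +1.
Reached (1/7) = 1. Collecting the sign flips along the way, the symbol is -1.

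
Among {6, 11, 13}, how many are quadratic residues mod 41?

(6/41) = -1 → non-residue.
(11/41) = -1 → non-residue.
(13/41) = -1 → non-residue.
Total quadratic residues among the 3: 0.

0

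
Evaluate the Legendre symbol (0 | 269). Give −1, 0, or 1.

0

Top reduces to 0: gcd > 1, so the symbol is 0.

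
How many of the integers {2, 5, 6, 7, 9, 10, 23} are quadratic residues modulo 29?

(2/29) = -1 → non-residue.
(5/29) = +1 → QR.
(6/29) = +1 → QR.
(7/29) = +1 → QR.
(9/29) = +1 → QR.
(10/29) = -1 → non-residue.
(23/29) = +1 → QR.
Total quadratic residues among the 7: 5.

5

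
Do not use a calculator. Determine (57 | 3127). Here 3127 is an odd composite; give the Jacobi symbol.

Reciprocity: 57 ≡ 1 and 3127 ≡ 3 (mod 4), so (57/3127) = +(3127/57).
Reduce top mod 57: now compute (49/57).
Reciprocity: 49 ≡ 1 and 57 ≡ 1 (mod 4), so (49/57) = +(57/49).
Reduce top mod 49: now compute (8/49).
Pull out 2^3: since 49 ≡ 1 (mod 8), (2/49) = +1, so (2/49)^3 = +1.
Reached (1/49) = 1. Collecting the sign flips along the way, the symbol is +1.

1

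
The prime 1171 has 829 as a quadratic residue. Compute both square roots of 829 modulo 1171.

144, 1027

Since 1171 ≡ 3 (mod 4), a square root of 829 is 829^((1171+1)/4) = 829^293 mod 1171.
Repeated squaring: 829^2≡1035, 829^4≡931, 829^8≡221, 829^16≡830, 829^32≡352, 829^64≡949, 829^128≡102, 829^256≡1036 (mod 1171).
829^293 = 829^(256+32+4+1) ≡ 144 (mod 1171).
Check: 144² = 20736 ≡ 829 (mod 1171). The two roots are 144 and 1027.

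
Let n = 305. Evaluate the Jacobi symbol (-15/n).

First reduce: -15 ≡ 290 (mod 305).
Pull out 2: since 305 ≡ 1 (mod 8), (2/305) = +1.
Reciprocity: 145 ≡ 1 and 305 ≡ 1 (mod 4), so (145/305) = +(305/145).
Reduce top mod 145: now compute (15/145).
Reciprocity: 15 ≡ 3 and 145 ≡ 1 (mod 4), so (15/145) = +(145/15).
Reduce top mod 15: now compute (10/15).
Pull out 2: since 15 ≡ 7 (mod 8), (2/15) = +1.
Reciprocity: 5 ≡ 1 and 15 ≡ 3 (mod 4), so (5/15) = +(15/5).
Reduce top mod 5: now compute (0/5).
Top reduces to 0: gcd > 1, so the symbol is 0.

0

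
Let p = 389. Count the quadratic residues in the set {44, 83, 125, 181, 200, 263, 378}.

(44/389) = +1 → QR.
(83/389) = -1 → non-residue.
(125/389) = +1 → QR.
(181/389) = +1 → QR.
(200/389) = -1 → non-residue.
(263/389) = -1 → non-residue.
(378/389) = +1 → QR.
Total quadratic residues among the 7: 4.

4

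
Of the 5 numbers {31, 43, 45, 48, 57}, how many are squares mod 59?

(31/59) = -1 → non-residue.
(43/59) = -1 → non-residue.
(45/59) = +1 → QR.
(48/59) = +1 → QR.
(57/59) = +1 → QR.
Total quadratic residues among the 5: 3.

3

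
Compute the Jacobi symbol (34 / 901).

Pull out 2: since 901 ≡ 5 (mod 8), (2/901) = -1.
Reciprocity: 17 ≡ 1 and 901 ≡ 1 (mod 4), so (17/901) = +(901/17).
Reduce top mod 17: now compute (0/17).
Top reduces to 0: gcd > 1, so the symbol is 0.

0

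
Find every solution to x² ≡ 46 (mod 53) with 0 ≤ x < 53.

24, 29

53 ≡ 1 (mod 4), so we find a root by search.
Trying successive values, 24² = 576 ≡ 46 (mod 53). The other root is 53 − 24 = 29.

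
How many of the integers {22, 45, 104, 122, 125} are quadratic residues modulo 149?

(22/149) = +1 → QR.
(45/149) = +1 → QR.
(104/149) = +1 → QR.
(122/149) = -1 → non-residue.
(125/149) = +1 → QR.
Total quadratic residues among the 5: 4.

4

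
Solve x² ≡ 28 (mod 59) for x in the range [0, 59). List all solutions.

21, 38

Since 59 ≡ 3 (mod 4), a square root of 28 is 28^((59+1)/4) = 28^15 mod 59.
Repeated squaring: 28^2≡17, 28^4≡53, 28^8≡36 (mod 59).
28^15 = 28^(8+4+2+1) ≡ 21 (mod 59).
Check: 21² = 441 ≡ 28 (mod 59). The two roots are 21 and 38.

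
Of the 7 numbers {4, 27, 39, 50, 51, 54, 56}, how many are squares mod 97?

(4/97) = +1 → QR.
(27/97) = +1 → QR.
(39/97) = -1 → non-residue.
(50/97) = +1 → QR.
(51/97) = -1 → non-residue.
(54/97) = +1 → QR.
(56/97) = -1 → non-residue.
Total quadratic residues among the 7: 4.

4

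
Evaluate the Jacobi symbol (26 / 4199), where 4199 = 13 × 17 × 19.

0

Pull out 2: since 4199 ≡ 7 (mod 8), (2/4199) = +1.
Reciprocity: 13 ≡ 1 and 4199 ≡ 3 (mod 4), so (13/4199) = +(4199/13).
Reduce top mod 13: now compute (0/13).
Top reduces to 0: gcd > 1, so the symbol is 0.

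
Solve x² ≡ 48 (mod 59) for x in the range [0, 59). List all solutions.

Since 59 ≡ 3 (mod 4), a square root of 48 is 48^((59+1)/4) = 48^15 mod 59.
Repeated squaring: 48^2≡3, 48^4≡9, 48^8≡22 (mod 59).
48^15 = 48^(8+4+2+1) ≡ 15 (mod 59).
Check: 15² = 225 ≡ 48 (mod 59). The two roots are 15 and 44.

15, 44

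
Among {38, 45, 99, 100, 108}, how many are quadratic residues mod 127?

3

(38/127) = +1 → QR.
(45/127) = -1 → non-residue.
(99/127) = +1 → QR.
(100/127) = +1 → QR.
(108/127) = -1 → non-residue.
Total quadratic residues among the 5: 3.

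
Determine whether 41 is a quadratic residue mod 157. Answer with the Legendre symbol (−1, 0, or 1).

-1

Reciprocity: 41 ≡ 1 and 157 ≡ 1 (mod 4), so (41/157) = +(157/41).
Reduce top mod 41: now compute (34/41).
Pull out 2: since 41 ≡ 1 (mod 8), (2/41) = +1.
Reciprocity: 17 ≡ 1 and 41 ≡ 1 (mod 4), so (17/41) = +(41/17).
Reduce top mod 17: now compute (7/17).
Reciprocity: 7 ≡ 3 and 17 ≡ 1 (mod 4), so (7/17) = +(17/7).
Reduce top mod 7: now compute (3/7).
Reciprocity: 3 ≡ 3 and 7 ≡ 3 (mod 4), so (3/7) = −(7/3).
Reduce top mod 3: now compute (1/3).
Reached (1/3) = 1. Collecting the sign flips along the way, the symbol is -1.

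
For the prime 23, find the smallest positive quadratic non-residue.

(2/23) = +1, so 2 is a residue.
(3/23) = +1, so 3 is a residue.
(4/23) = +1, so 4 is a residue.
(5/23) = −1, so 5 is the smallest positive non-residue mod 23.

5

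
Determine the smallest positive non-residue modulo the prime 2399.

11

(2/2399) = +1, so 2 is a residue.
(3/2399) = +1, so 3 is a residue.
(4/2399) = +1, so 4 is a residue.
(5/2399) = +1, so 5 is a residue.
(6/2399) = +1, so 6 is a residue.
(7/2399) = +1, so 7 is a residue.
(8/2399) = +1, so 8 is a residue.
(9/2399) = +1, so 9 is a residue.
(10/2399) = +1, so 10 is a residue.
(11/2399) = −1, so 11 is the smallest positive non-residue mod 2399.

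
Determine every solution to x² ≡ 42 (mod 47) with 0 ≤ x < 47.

Since 47 ≡ 3 (mod 4), a square root of 42 is 42^((47+1)/4) = 42^12 mod 47.
Repeated squaring: 42^2≡25, 42^4≡14, 42^8≡8 (mod 47).
42^12 = 42^(8+4) ≡ 18 (mod 47).
Check: 18² = 324 ≡ 42 (mod 47). The two roots are 18 and 29.

18, 29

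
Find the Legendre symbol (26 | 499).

Euler's criterion: (26/499) ≡ 26^249 (mod 499).
26^2 ≡ 177 (mod 499)
26^4 ≡ 391 (mod 499)
26^8 ≡ 187 (mod 499)
26^16 ≡ 39 (mod 499)
26^32 ≡ 24 (mod 499)
26^64 ≡ 77 (mod 499)
26^128 ≡ 440 (mod 499)
26^249 = 26^(128+64+32+16+8+1) ≡ 1 (mod 499).
Result is 1, so (26/499) = 1.

1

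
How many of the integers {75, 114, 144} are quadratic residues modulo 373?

(75/373) = +1 → QR.
(114/373) = +1 → QR.
(144/373) = +1 → QR.
Total quadratic residues among the 3: 3.

3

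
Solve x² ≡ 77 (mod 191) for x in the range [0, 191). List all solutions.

29, 162

Since 191 ≡ 3 (mod 4), a square root of 77 is 77^((191+1)/4) = 77^48 mod 191.
Repeated squaring: 77^2≡8, 77^4≡64, 77^8≡85, 77^16≡158, 77^32≡134 (mod 191).
77^48 = 77^(32+16) ≡ 162 (mod 191).
Check: 162² = 26244 ≡ 77 (mod 191). The two roots are 29 and 162.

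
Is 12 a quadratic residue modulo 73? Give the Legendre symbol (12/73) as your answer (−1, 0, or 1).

Euler's criterion: (12/73) ≡ 12^36 (mod 73).
12^2 ≡ 71 (mod 73)
12^4 ≡ 4 (mod 73)
12^8 ≡ 16 (mod 73)
12^16 ≡ 37 (mod 73)
12^32 ≡ 55 (mod 73)
12^36 = 12^(32+4) ≡ 1 (mod 73).
Result is 1, so (12/73) = 1.

1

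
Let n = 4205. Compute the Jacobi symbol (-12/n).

First reduce: -12 ≡ 4193 (mod 4205).
Reciprocity: 4193 ≡ 1 and 4205 ≡ 1 (mod 4), so (4193/4205) = +(4205/4193).
Reduce top mod 4193: now compute (12/4193).
Pull out 2^2: since 4193 ≡ 1 (mod 8), (2/4193) = +1, so (2/4193)^2 = +1.
Reciprocity: 3 ≡ 3 and 4193 ≡ 1 (mod 4), so (3/4193) = +(4193/3).
Reduce top mod 3: now compute (2/3).
Pull out 2: since 3 ≡ 3 (mod 8), (2/3) = -1.
Reached (1/3) = 1. Collecting the sign flips along the way, the symbol is -1.

-1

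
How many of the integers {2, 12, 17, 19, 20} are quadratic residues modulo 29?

(2/29) = -1 → non-residue.
(12/29) = -1 → non-residue.
(17/29) = -1 → non-residue.
(19/29) = -1 → non-residue.
(20/29) = +1 → QR.
Total quadratic residues among the 5: 1.

1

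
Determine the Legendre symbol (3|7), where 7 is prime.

Reciprocity: 3 ≡ 3 and 7 ≡ 3 (mod 4), so (3/7) = −(7/3).
Reduce top mod 3: now compute (1/3).
Reached (1/3) = 1. Collecting the sign flips along the way, the symbol is -1.

-1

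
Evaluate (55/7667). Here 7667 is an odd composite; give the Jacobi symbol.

0

Reciprocity: 55 ≡ 3 and 7667 ≡ 3 (mod 4), so (55/7667) = −(7667/55).
Reduce top mod 55: now compute (22/55).
Pull out 2: since 55 ≡ 7 (mod 8), (2/55) = +1.
Reciprocity: 11 ≡ 3 and 55 ≡ 3 (mod 4), so (11/55) = −(55/11).
Reduce top mod 11: now compute (0/11).
Top reduces to 0: gcd > 1, so the symbol is 0.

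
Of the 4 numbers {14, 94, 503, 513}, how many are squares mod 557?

(14/557) = -1 → non-residue.
(94/557) = +1 → QR.
(503/557) = +1 → QR.
(513/557) = -1 → non-residue.
Total quadratic residues among the 4: 2.

2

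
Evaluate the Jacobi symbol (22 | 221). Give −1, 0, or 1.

Pull out 2: since 221 ≡ 5 (mod 8), (2/221) = -1.
Reciprocity: 11 ≡ 3 and 221 ≡ 1 (mod 4), so (11/221) = +(221/11).
Reduce top mod 11: now compute (1/11).
Reached (1/11) = 1. Collecting the sign flips along the way, the symbol is -1.

-1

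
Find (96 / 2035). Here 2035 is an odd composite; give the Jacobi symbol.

1

Pull out 2^5: since 2035 ≡ 3 (mod 8), (2/2035) = -1, so (2/2035)^5 = -1.
Reciprocity: 3 ≡ 3 and 2035 ≡ 3 (mod 4), so (3/2035) = −(2035/3).
Reduce top mod 3: now compute (1/3).
Reached (1/3) = 1. Collecting the sign flips along the way, the symbol is +1.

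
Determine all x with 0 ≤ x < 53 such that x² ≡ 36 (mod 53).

53 ≡ 1 (mod 4), so we find a root by search.
Trying successive values, 6² = 36 ≡ 36 (mod 53). The other root is 53 − 6 = 47.

6, 47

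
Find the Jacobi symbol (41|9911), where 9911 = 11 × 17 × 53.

-1

Reciprocity: 41 ≡ 1 and 9911 ≡ 3 (mod 4), so (41/9911) = +(9911/41).
Reduce top mod 41: now compute (30/41).
Pull out 2: since 41 ≡ 1 (mod 8), (2/41) = +1.
Reciprocity: 15 ≡ 3 and 41 ≡ 1 (mod 4), so (15/41) = +(41/15).
Reduce top mod 15: now compute (11/15).
Reciprocity: 11 ≡ 3 and 15 ≡ 3 (mod 4), so (11/15) = −(15/11).
Reduce top mod 11: now compute (4/11).
Pull out 2^2: since 11 ≡ 3 (mod 8), (2/11) = -1, so (2/11)^2 = +1.
Reached (1/11) = 1. Collecting the sign flips along the way, the symbol is -1.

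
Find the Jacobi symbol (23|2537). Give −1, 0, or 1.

-1

Reciprocity: 23 ≡ 3 and 2537 ≡ 1 (mod 4), so (23/2537) = +(2537/23).
Reduce top mod 23: now compute (7/23).
Reciprocity: 7 ≡ 3 and 23 ≡ 3 (mod 4), so (7/23) = −(23/7).
Reduce top mod 7: now compute (2/7).
Pull out 2: since 7 ≡ 7 (mod 8), (2/7) = +1.
Reached (1/7) = 1. Collecting the sign flips along the way, the symbol is -1.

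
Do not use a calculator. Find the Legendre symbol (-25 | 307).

Euler's criterion: (-25/307) ≡ 282^153 (mod 307).
282^2 ≡ 11 (mod 307)
282^4 ≡ 121 (mod 307)
282^8 ≡ 212 (mod 307)
282^16 ≡ 122 (mod 307)
282^32 ≡ 148 (mod 307)
282^64 ≡ 107 (mod 307)
282^128 ≡ 90 (mod 307)
282^153 = 282^(128+16+8+1) ≡ 306 (mod 307).
Result is 306 ≡ −1, so (-25/307) = −1.

-1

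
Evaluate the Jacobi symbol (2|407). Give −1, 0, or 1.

Pull out 2: since 407 ≡ 7 (mod 8), (2/407) = +1.
Reached (1/407) = 1. Collecting the sign flips along the way, the symbol is +1.

1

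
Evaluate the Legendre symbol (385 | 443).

Euler's criterion: (385/443) ≡ 385^221 (mod 443).
385^2 ≡ 263 (mod 443)
385^4 ≡ 61 (mod 443)
385^8 ≡ 177 (mod 443)
385^16 ≡ 319 (mod 443)
385^32 ≡ 314 (mod 443)
385^64 ≡ 250 (mod 443)
385^128 ≡ 37 (mod 443)
385^221 = 385^(128+64+16+8+4+1) ≡ 442 (mod 443).
Result is 442 ≡ −1, so (385/443) = −1.

-1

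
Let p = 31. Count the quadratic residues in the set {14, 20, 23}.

(14/31) = +1 → QR.
(20/31) = +1 → QR.
(23/31) = -1 → non-residue.
Total quadratic residues among the 3: 2.

2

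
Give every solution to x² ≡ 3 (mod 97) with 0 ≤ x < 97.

10, 87

97 ≡ 1 (mod 4), so we find a root by search.
Trying successive values, 10² = 100 ≡ 3 (mod 97). The other root is 97 − 10 = 87.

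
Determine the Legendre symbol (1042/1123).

-1

Pull out 2: since 1123 ≡ 3 (mod 8), (2/1123) = -1.
Reciprocity: 521 ≡ 1 and 1123 ≡ 3 (mod 4), so (521/1123) = +(1123/521).
Reduce top mod 521: now compute (81/521).
Reciprocity: 81 ≡ 1 and 521 ≡ 1 (mod 4), so (81/521) = +(521/81).
Reduce top mod 81: now compute (35/81).
Reciprocity: 35 ≡ 3 and 81 ≡ 1 (mod 4), so (35/81) = +(81/35).
Reduce top mod 35: now compute (11/35).
Reciprocity: 11 ≡ 3 and 35 ≡ 3 (mod 4), so (11/35) = −(35/11).
Reduce top mod 11: now compute (2/11).
Pull out 2: since 11 ≡ 3 (mod 8), (2/11) = -1.
Reached (1/11) = 1. Collecting the sign flips along the way, the symbol is -1.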